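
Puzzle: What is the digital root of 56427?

6

5+6+4+2+7 = 24
2+4 = 6
(Equivalently, 56427 mod 9 = 6.)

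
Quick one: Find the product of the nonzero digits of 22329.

216

2×2×3×2×9 = 216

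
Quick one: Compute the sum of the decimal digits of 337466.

3+3+7+4+6+6 = 29

29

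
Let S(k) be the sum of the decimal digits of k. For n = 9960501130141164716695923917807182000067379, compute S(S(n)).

12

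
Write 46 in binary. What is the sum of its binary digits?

46 in base 2 is 101110.
Digit sum: 1+0+1+1+1+0 = 4.

4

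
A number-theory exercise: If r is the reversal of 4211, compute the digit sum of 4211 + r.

16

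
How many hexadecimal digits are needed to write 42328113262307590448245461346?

24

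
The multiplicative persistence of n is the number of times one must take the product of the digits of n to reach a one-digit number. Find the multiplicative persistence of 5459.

2

5459 → 900 → 0 (2 steps)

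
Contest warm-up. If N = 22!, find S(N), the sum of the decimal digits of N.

72

22! = 1124000727777607680000
Sum of its 22 digits: 72.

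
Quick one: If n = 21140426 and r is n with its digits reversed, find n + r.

Reverse of 21140426 is 62404112.
21140426 + 62404112 = 83544538

83544538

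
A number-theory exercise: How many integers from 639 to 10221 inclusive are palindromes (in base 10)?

The integers in [639, 10221] that are palindromes (in base 10): 646, 656, 666, 676, 686, 696, …, 10101, 10201.
129 qualify.

129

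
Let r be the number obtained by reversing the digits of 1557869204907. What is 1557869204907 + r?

Reverse of 1557869204907 is 7094029687551.
1557869204907 + 7094029687551 = 8651898892458

8651898892458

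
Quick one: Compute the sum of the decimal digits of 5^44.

151

5^44 = 5684341886080801486968994140625
Sum of its 31 digits: 151.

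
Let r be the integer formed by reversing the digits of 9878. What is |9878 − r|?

Reverse of 9878 is 8789.
|9878 − 8789| = 1089

1089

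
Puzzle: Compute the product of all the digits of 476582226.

322560

4×7×6×5×8×2×2×2×6 = 322560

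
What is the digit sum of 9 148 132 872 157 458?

75

9+1+4+8+1+3+2+8+7+2+1+5+7+4+5+8 = 75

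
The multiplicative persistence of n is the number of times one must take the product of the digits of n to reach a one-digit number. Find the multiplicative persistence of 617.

2

617 → 42 → 8 (2 steps)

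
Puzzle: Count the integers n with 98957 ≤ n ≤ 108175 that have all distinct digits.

1260

The integers in [98957, 108175] that have all distinct digits: 102345, 102346, 102347, 102348, 102349, 102354, …, 107985, 107986.
1260 qualify.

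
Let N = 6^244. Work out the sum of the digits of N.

864

6^244 = 7394436667459047918359148203588373874500658149559784198777508691279768664315312053160439330758639121231215005951271824835347456240204829056803778000541102838877953132933168705164746734698496
Sum of its 190 digits: 864.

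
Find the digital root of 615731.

6+1+5+7+3+1 = 23
2+3 = 5

5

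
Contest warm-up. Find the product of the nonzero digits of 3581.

120

3×5×8×1 = 120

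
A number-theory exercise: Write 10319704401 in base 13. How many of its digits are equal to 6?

10319704401 in base 13 is C85CC6C86.
The digit 6 appears 2 times.

2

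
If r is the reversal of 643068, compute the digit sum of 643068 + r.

18

Reversal of 643068 is 860346; 643068 + 860346 = 1503414.
Digit sum of 1503414: 1+5+0+3+4+1+4 = 18.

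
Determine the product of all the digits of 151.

5

1×5×1 = 5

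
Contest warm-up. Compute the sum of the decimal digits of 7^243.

7^243 = 22846712859873746480447821666592346426694132333435558998983412854961114186622574870902442510049863025667206258127311451949520409822391138243055993672121915936570990365106665813437806284123385754752042992343
Sum of its 206 digits: 910.

910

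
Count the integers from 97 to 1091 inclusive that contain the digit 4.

270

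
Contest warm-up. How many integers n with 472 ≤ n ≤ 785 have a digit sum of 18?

The integers in [472, 785] that have a digit sum of 18: 477, 486, 495, 549, 558, 567, …, 774, 783.
23 qualify.

23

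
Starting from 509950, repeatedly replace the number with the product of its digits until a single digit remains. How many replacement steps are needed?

509950 → 0 (1 step)

1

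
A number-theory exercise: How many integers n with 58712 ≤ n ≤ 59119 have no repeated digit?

The integers in [58712, 59119] that have no repeated digit: 58712, 58713, 58714, 58716, 58719, 58720, …, 59107, 59108.
125 qualify.

125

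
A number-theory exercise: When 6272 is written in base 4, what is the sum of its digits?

6272 in base 4 is 1202000.
Digit sum: 1+2+0+2+0+0+0 = 5.

5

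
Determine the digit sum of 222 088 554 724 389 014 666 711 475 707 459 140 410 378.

177

2+2+2+0+8+8+5+5+4+7+2+4+3+8+9+0+1+4+6+6+6+7+1+1+4+7+5+7+0+7+4+5+9+1+4+0+4+1+0+3+7+8 = 177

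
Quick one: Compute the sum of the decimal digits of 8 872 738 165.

55

8+8+7+2+7+3+8+1+6+5 = 55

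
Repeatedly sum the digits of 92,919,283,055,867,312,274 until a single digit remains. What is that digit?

3

9+2+9+1+9+2+8+3+0+5+5+8+6+7+3+1+2+2+7+4 = 93
9+3 = 12
1+2 = 3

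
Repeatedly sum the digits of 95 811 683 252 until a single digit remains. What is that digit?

9+5+8+1+1+6+8+3+2+5+2 = 50
5+0 = 5
(Equivalently, 95 811 683 252 mod 9 = 5.)

5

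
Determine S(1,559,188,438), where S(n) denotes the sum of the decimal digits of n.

1+5+5+9+1+8+8+4+3+8 = 52

52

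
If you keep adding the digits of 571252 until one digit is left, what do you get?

5+7+1+2+5+2 = 22
2+2 = 4
(Equivalently, 571252 mod 9 = 4.)

4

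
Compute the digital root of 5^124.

4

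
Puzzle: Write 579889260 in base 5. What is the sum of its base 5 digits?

28

579889260 in base 5 is 2141422424020.
Digit sum: 2+1+4+1+4+2+2+4+2+4+0+2+0 = 28.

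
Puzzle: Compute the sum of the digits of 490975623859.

4+9+0+9+7+5+6+2+3+8+5+9 = 67

67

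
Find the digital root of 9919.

1

9+9+1+9 = 28
2+8 = 10
1+0 = 1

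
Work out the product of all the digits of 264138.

2×6×4×1×3×8 = 1152

1152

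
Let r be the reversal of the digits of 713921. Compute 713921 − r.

Reverse of 713921 is 129317.
713921 − 129317 = 584604

584604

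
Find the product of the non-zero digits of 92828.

9×2×8×2×8 = 2304

2304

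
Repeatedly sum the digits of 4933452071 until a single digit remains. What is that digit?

4+9+3+3+4+5+2+0+7+1 = 38
3+8 = 11
1+1 = 2

2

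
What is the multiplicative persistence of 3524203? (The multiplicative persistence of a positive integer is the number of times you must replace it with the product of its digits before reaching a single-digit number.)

3524203 → 0 (1 step)

1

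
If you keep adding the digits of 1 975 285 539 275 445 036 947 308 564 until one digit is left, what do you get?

1+9+7+5+2+8+5+5+3+9+2+7+5+4+4+5+0+3+6+9+4+7+3+0+8+5+6+4 = 136
1+3+6 = 10
1+0 = 1

1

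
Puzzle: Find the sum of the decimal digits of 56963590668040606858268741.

128

5+6+9+6+3+5+9+0+6+6+8+0+4+0+6+0+6+8+5+8+2+6+8+7+4+1 = 128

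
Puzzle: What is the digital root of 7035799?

4

7+0+3+5+7+9+9 = 40
4+0 = 4
(Equivalently, 7035799 mod 9 = 4.)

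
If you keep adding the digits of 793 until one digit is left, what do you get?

7+9+3 = 19
1+9 = 10
1+0 = 1

1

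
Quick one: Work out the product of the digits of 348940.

0

3×4×8×9×4×0 = 0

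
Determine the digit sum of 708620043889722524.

77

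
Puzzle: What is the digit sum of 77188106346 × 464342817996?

99

77188106346 × 464342817996 = 35841742816476570602616
Sum of its 23 digits: 99.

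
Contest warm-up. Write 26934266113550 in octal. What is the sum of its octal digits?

26934266113550 in base 8 is 607743727227016.
Digit sum: 6+0+7+7+4+3+7+2+7+2+2+7+0+1+6 = 61.

61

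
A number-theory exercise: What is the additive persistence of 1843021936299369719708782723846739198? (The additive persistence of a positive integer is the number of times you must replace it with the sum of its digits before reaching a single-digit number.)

1843021936299369719708782723846739198 → 191 → 11 → 2 (3 steps)

3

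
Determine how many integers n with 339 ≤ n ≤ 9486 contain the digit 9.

The integers in [339, 9486] that contain the digit 9: 339, 349, 359, 369, 379, 389, …, 9485, 9486.
2866 qualify.

2866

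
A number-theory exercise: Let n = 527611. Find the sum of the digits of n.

22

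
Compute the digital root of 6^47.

The digital root of n equals n mod 9 (or 9 when 9 | n), so we need 6^47 mod 9.
6^47 ≡ 0 (mod 9), so the digital root is 9.

9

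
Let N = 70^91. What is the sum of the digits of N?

322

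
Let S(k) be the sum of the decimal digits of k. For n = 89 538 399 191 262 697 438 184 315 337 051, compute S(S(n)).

First digit sum: 153.
1+5+3 = 9.

9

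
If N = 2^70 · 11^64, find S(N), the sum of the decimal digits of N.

2^70 · 11^64 = 5262977903016003143291489463455308415673824606896146694843324872458850326148542768349184
Sum of its 88 digits: 400.

400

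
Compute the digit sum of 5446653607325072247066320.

5+4+4+6+6+5+3+6+0+7+3+2+5+0+7+2+2+4+7+0+6+6+3+2+0 = 95

95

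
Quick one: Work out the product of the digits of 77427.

7×7×4×2×7 = 2744

2744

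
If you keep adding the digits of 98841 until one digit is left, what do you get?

3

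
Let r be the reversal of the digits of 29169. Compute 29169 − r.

Reverse of 29169 is 96192.
29169 − 96192 = -67023

-67023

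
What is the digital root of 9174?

3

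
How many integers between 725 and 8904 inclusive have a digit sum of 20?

The integers in [725, 8904] that have a digit sum of 20: 749, 758, 767, 776, 785, 794, …, 8840, 8903.
546 qualify.

546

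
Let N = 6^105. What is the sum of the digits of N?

369

6^105 = 5080205616336551365807863517421057612496829492637697081118927610489209772128075776
Sum of its 82 digits: 369.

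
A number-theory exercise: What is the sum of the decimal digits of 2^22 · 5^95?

221

2^22 · 5^95 = 10587911840678754238354031258495524525642395019531250000000000000000000000
Sum of its 74 digits: 221.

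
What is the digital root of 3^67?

The digital root of n equals n mod 9 (or 9 when 9 | n), so we need 3^67 mod 9.
3^67 ≡ 0 (mod 9), so the digital root is 9.

9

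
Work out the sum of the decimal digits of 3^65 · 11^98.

3^65 · 11^98 = 11731801394620926932852128006777915158971265497694385253056289109919322456088461484188116485408669600144474126066147759497206896059883
Sum of its 134 digits: 621.

621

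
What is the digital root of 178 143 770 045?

2

1+7+8+1+4+3+7+7+0+0+4+5 = 47
4+7 = 11
1+1 = 2
(Equivalently, 178 143 770 045 mod 9 = 2.)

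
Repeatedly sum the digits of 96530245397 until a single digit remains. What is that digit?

9+6+5+3+0+2+4+5+3+9+7 = 53
5+3 = 8

8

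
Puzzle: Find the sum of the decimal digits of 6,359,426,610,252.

51

6+3+5+9+4+2+6+6+1+0+2+5+2 = 51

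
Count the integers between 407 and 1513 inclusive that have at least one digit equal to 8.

The integers in [407, 1513] that have at least one digit equal to 8: 408, 418, 428, 438, 448, 458, …, 1498, 1508.
291 qualify.

291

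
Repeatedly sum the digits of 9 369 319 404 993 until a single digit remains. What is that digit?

9+3+6+9+3+1+9+4+0+4+9+9+3 = 69
6+9 = 15
1+5 = 6

6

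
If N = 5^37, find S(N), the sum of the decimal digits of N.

5^37 = 72759576141834259033203125
Sum of its 26 digits: 104.

104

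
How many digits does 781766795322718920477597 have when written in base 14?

21

781766795322718920477597 in base 14 is 94B4D8814540D661B1789, which has 21 digits.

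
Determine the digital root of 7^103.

The digital root of n equals n mod 9 (or 9 when 9 | n), so we need 7^103 mod 9.
7^103 ≡ 7 (mod 9), so the digital root is 7.

7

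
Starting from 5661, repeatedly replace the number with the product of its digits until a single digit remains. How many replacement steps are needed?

5661 → 180 → 0 (2 steps)

2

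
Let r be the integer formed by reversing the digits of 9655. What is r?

5569

Reversing 9655 gives 5569.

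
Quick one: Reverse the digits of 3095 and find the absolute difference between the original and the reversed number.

Reverse of 3095 is 5903.
|3095 − 5903| = 2808

2808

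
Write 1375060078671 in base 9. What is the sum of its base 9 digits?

1375060078671 in base 9 is 4773238115086.
Digit sum: 4+7+7+3+2+3+8+1+1+5+0+8+6 = 55.

55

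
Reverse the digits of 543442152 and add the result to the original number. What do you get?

Reverse of 543442152 is 251244345.
543442152 + 251244345 = 794686497

794686497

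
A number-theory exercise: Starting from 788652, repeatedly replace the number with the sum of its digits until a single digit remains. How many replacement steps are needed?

2

788652 → 36 → 9 (2 steps)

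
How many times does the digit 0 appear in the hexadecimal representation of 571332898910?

2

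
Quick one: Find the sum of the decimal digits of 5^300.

955

5^300 = 490909346529772655309577195498627564297521551249944956511154911718710525472171585646009788403733195227718357156513187851316791861042471890280751482410896345225310546445986192853894181098439730703830718994140625
Sum of its 210 digits: 955.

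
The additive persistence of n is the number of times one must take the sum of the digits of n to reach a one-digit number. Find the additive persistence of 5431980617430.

5431980617430 → 51 → 6 (2 steps)

2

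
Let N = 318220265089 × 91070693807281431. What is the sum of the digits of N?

123

318220265089 × 91070693807281431 = 28980540325192247651247262359
Sum of its 29 digits: 123.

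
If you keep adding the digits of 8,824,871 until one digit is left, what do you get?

8+8+2+4+8+7+1 = 38
3+8 = 11
1+1 = 2

2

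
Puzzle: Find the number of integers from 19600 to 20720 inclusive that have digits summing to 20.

42

The integers in [19600, 20720] that have digits summing to 20: 19604, 19613, 19622, 19631, 19640, 19703, …, 20684, 20693.
42 qualify.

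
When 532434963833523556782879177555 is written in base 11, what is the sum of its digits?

155

532434963833523556782879177555 in base 11 is 376818617124A980758489117A095.
Digit sum: 3+7+6+8+1+8+6+1+7+1+2+4+10+9+8+0+7+5+8+4+8+9+1+1+7+10+0+9+5 = 155.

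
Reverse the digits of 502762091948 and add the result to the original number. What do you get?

Reverse of 502762091948 is 849190267205.
502762091948 + 849190267205 = 1351952359153

1351952359153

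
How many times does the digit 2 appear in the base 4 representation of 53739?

2

53739 in base 4 is 31013223.
The digit 2 appears 2 times.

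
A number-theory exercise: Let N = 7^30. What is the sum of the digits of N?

118

7^30 = 22539340290692258087863249
Sum of its 26 digits: 118.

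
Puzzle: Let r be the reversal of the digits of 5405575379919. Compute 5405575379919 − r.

-3794160375126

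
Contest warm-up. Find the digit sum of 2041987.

2+0+4+1+9+8+7 = 31

31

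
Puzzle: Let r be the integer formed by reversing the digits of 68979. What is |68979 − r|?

Reverse of 68979 is 97986.
|68979 − 97986| = 29007

29007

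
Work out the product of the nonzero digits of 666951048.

311040

6×6×6×9×5×1×4×8 = 311040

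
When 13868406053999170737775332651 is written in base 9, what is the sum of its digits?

131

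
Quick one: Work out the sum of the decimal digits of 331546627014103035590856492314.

3+3+1+5+4+6+6+2+7+0+1+4+1+0+3+0+3+5+5+9+0+8+5+6+4+9+2+3+1+4 = 110

110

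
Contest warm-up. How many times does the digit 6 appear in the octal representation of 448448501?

448448501 in base 8 is 3256543765.
The digit 6 appears 2 times.

2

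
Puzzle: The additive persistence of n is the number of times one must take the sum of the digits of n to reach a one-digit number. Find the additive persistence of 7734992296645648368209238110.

7734992296645648368209238110 → 134 → 8 (2 steps)

2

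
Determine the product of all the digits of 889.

576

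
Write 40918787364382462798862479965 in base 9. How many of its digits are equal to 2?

4

40918787364382462798862479965 in base 9 is 861610424021600643012572846310.
The digit 2 appears 4 times.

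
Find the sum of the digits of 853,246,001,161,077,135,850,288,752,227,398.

136

8+5+3+2+4+6+0+0+1+1+6+1+0+7+7+1+3+5+8+5+0+2+8+8+7+5+2+2+2+7+3+9+8 = 136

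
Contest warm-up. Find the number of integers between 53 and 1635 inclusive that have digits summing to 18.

83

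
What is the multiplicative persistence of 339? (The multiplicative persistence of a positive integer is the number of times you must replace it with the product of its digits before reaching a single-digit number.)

2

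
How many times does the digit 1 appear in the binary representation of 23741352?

23741352 in base 2 is 1011010100100001110101000.
The digit 1 appears 11 times.

11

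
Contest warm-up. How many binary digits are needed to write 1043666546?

1043666546 in base 2 is 111110001101010001011001110010, which has 30 digits.

30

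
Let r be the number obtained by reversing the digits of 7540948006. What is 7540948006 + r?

13549438463

Reverse of 7540948006 is 6008490457.
7540948006 + 6008490457 = 13549438463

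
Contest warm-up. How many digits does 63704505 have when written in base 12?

63704505 in base 12 is 19402049, which has 8 digits.

8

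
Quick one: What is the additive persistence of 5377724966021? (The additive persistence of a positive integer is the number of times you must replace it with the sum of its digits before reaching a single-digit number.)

5377724966021 → 59 → 14 → 5 (3 steps)

3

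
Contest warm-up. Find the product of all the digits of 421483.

4×2×1×4×8×3 = 768

768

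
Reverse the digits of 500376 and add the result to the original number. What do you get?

Reverse of 500376 is 673005.
500376 + 673005 = 1173381

1173381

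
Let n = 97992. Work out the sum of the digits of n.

9+7+9+9+2 = 36

36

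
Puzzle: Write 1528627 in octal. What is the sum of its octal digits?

1528627 in base 8 is 5651463.
Digit sum: 5+6+5+1+4+6+3 = 30.

30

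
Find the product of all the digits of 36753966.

3×6×7×5×3×9×6×6 = 612360

612360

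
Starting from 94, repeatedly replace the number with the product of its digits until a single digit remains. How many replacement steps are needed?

3

94 → 36 → 18 → 8 (3 steps)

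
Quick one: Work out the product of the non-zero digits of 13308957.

1×3×3×8×9×5×7 = 22680

22680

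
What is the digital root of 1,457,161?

7

1+4+5+7+1+6+1 = 25
2+5 = 7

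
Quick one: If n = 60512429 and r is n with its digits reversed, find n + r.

Reverse of 60512429 is 92421506.
60512429 + 92421506 = 152933935

152933935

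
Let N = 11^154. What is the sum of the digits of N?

736

11^154 = 23685006833599197195919088540029236495037570793389397124452664106311119907667522129737993239189993164203234593360478299303844688744325163736088149221730477343641
Sum of its 161 digits: 736.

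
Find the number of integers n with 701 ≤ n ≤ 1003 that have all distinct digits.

The integers in [701, 1003] that have all distinct digits: 701, 702, 703, 704, 705, 706, …, 986, 987.
216 qualify.

216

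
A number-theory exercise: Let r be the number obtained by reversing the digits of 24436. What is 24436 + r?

87878

Reverse of 24436 is 63442.
24436 + 63442 = 87878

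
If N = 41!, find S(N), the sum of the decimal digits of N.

41! = 33452526613163807108170062053440751665152000000000
Sum of its 50 digits: 144.

144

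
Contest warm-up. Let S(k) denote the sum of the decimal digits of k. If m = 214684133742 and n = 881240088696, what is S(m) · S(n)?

2700

S(214684133742) = 2+1+4+6+8+4+1+3+3+7+4+2 = 45.
S(881240088696) = 8+8+1+2+4+0+0+8+8+6+9+6 = 60.
45 · 60 = 2700.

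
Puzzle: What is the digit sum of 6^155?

549

6^155 = 4106235085356176790881933410001953374457349698379717405707288768610021327226311378205681072732760890756998910318294859776
Sum of its 121 digits: 549.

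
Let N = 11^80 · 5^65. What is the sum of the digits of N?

530

11^80 · 5^65 = 555219990693333898295482124910503068803113113023653419840787815513804502314139303727137837729532776620544609613716602325439453125
Sum of its 129 digits: 530.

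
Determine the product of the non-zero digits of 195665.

1×9×5×6×6×5 = 8100

8100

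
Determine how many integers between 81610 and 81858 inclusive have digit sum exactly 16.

The integers in [81610, 81858] that have digit sum exactly 16: 81610, 81700.
2 qualify.

2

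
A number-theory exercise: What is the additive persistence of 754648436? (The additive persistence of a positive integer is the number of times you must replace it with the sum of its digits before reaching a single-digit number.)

754648436 → 47 → 11 → 2 (3 steps)

3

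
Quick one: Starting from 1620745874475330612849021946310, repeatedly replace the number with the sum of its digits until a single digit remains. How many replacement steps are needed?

1620745874475330612849021946310 → 122 → 5 (2 steps)

2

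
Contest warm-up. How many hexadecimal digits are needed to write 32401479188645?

12

32401479188645 in base 16 is 1D780EA840A5, which has 12 digits.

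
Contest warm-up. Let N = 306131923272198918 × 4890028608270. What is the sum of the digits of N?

162

306131923272198918 × 4890028608270 = 1496993862705769299370139851860
Sum of its 31 digits: 162.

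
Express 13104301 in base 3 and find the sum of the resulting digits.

19

13104301 in base 3 is 220122202201111.
Digit sum: 2+2+0+1+2+2+2+0+2+2+0+1+1+1+1 = 19.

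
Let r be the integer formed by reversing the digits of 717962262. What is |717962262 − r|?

Reverse of 717962262 is 262269717.
|717962262 − 262269717| = 455692545

455692545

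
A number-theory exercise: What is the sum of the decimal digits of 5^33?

5^33 = 116415321826934814453125
Sum of its 24 digits: 89.

89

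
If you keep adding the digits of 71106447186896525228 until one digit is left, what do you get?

7+1+1+0+6+4+4+7+1+8+6+8+9+6+5+2+5+2+2+8 = 92
9+2 = 11
1+1 = 2
(Equivalently, 71106447186896525228 mod 9 = 2.)

2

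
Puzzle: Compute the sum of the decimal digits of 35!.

144

35! = 10333147966386144929666651337523200000000
Sum of its 41 digits: 144.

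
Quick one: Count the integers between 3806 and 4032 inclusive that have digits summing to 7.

The integers in [3806, 4032] that have digits summing to 7: 4003, 4012, 4021, 4030.
4 qualify.

4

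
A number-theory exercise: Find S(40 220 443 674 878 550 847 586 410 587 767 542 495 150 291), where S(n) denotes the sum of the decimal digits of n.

199

4+0+2+2+0+4+4+3+6+7+4+8+7+8+5+5+0+8+4+7+5+8+6+4+1+0+5+8+7+7+6+7+5+4+2+4+9+5+1+5+0+2+9+1 = 199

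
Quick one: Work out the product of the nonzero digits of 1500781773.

1×5×7×8×1×7×7×3 = 41160

41160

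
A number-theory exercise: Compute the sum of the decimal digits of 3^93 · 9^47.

396

3^93 · 9^47 = 166599860176309800046026634524986233548179040667038295235391424284221259369213254148867387
Sum of its 90 digits: 396.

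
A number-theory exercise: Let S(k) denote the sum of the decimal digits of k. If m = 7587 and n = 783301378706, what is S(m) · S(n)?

S(7587) = 7+5+8+7 = 27.
S(783301378706) = 7+8+3+3+0+1+3+7+8+7+0+6 = 53.
27 · 53 = 1431.

1431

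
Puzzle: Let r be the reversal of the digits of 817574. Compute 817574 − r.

341856

Reverse of 817574 is 475718.
817574 − 475718 = 341856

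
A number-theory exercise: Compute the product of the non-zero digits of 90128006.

864

9×1×2×8×6 = 864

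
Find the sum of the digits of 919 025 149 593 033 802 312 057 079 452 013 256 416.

9+1+9+0+2+5+1+4+9+5+9+3+0+3+3+8+0+2+3+1+2+0+5+7+0+7+9+4+5+2+0+1+3+2+5+6+4+1+6 = 146

146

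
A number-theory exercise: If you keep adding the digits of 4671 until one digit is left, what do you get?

4+6+7+1 = 18
1+8 = 9

9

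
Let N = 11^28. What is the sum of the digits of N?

11^28 = 144209936106499234037676064081
Sum of its 30 digits: 124.

124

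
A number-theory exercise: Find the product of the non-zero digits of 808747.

12544

8×8×7×4×7 = 12544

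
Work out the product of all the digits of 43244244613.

4×3×2×4×4×2×4×4×6×1×3 = 221184

221184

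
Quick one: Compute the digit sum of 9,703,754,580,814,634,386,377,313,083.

126

9+7+0+3+7+5+4+5+8+0+8+1+4+6+3+4+3+8+6+3+7+7+3+1+3+0+8+3 = 126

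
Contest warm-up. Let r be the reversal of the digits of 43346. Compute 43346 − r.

-20988

Reverse of 43346 is 64334.
43346 − 64334 = -20988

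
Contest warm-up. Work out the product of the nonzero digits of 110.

1

1×1 = 1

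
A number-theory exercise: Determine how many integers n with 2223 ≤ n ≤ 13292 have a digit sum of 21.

The integers in [2223, 13292] that have a digit sum of 21: 2289, 2298, 2379, 2388, 2397, 2469, …, 13278, 13287.
671 qualify.

671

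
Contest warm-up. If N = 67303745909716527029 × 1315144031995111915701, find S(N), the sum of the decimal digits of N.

180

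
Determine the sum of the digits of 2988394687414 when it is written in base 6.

34

2988394687414 in base 6 is 10204503301221514.
Digit sum: 1+0+2+0+4+5+0+3+3+0+1+2+2+1+5+1+4 = 34.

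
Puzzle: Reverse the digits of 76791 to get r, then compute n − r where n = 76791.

57024

Reverse of 76791 is 19767.
76791 − 19767 = 57024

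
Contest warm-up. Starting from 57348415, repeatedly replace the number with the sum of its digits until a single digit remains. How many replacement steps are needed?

3

57348415 → 37 → 10 → 1 (3 steps)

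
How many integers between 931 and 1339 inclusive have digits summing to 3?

6

The integers in [931, 1339] that have digits summing to 3: 1002, 1011, 1020, 1101, 1110, 1200.
6 qualify.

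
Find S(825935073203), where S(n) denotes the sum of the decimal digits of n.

47

8+2+5+9+3+5+0+7+3+2+0+3 = 47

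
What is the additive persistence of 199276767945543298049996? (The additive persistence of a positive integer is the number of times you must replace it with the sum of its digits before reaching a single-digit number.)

199276767945543298049996 → 140 → 5 (2 steps)

2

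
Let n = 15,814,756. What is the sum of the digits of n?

1+5+8+1+4+7+5+6 = 37

37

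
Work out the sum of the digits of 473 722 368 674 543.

4+7+3+7+2+2+3+6+8+6+7+4+5+4+3 = 71

71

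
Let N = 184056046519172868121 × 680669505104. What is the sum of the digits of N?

155

184056046519172868121 × 680669505104 = 125281338095604197991345328389584
Sum of its 33 digits: 155.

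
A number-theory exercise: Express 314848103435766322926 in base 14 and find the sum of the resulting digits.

314848103435766322926 in base 14 is A47C08BD8C572AD7B0.
Digit sum: 10+4+7+12+0+8+11+13+8+12+5+7+2+10+13+7+11+0 = 140.

140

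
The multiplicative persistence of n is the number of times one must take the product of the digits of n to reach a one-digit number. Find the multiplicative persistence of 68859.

68859 → 17280 → 0 (2 steps)

2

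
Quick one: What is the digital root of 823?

8+2+3 = 13
1+3 = 4

4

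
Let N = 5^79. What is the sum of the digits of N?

221

5^79 = 16543612251060553497428173841399257071316242218017578125
Sum of its 56 digits: 221.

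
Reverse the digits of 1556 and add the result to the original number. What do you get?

Reverse of 1556 is 6551.
1556 + 6551 = 8107

8107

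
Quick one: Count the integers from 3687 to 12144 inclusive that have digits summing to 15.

470

The integers in [3687, 12144] that have digits summing to 15: 3705, 3714, 3723, 3732, 3741, 3750, …, 12129, 12138.
470 qualify.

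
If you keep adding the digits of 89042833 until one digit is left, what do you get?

1

8+9+0+4+2+8+3+3 = 37
3+7 = 10
1+0 = 1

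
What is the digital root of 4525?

7

4+5+2+5 = 16
1+6 = 7
(Equivalently, 4525 mod 9 = 7.)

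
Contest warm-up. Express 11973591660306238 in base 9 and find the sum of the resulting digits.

11973591660306238 in base 9 is 64134864856651487.
Digit sum: 6+4+1+3+4+8+6+4+8+5+6+6+5+1+4+8+7 = 86.

86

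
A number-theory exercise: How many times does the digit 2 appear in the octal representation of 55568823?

55568823 in base 8 is 323764667.
The digit 2 appears 1 time.

1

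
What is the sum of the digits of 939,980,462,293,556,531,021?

9+3+9+9+8+0+4+6+2+2+9+3+5+5+6+5+3+1+0+2+1 = 92

92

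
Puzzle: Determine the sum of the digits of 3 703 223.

20

3+7+0+3+2+2+3 = 20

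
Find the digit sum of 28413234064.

2+8+4+1+3+2+3+4+0+6+4 = 37

37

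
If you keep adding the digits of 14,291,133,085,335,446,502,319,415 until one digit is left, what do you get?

2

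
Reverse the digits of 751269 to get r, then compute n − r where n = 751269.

Reverse of 751269 is 962157.
751269 − 962157 = -210888

-210888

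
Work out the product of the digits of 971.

63

9×7×1 = 63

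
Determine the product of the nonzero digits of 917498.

9×1×7×4×9×8 = 18144

18144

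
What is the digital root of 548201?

5+4+8+2+0+1 = 20
2+0 = 2

2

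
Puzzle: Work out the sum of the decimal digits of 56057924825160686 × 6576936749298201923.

199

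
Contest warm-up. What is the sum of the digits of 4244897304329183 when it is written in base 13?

4244897304329183 in base 13 is 110279137973108.
Digit sum: 1+1+0+2+7+9+1+3+7+9+7+3+1+0+8 = 59.

59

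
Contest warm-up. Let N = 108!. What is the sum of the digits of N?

666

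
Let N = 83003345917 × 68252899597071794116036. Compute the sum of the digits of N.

121

83003345917 × 68252899597071794116036 = 5665219035094020047297141344825012
Sum of its 34 digits: 121.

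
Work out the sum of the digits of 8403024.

21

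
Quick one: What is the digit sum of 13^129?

667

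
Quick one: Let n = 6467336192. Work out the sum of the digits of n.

6+4+6+7+3+3+6+1+9+2 = 47

47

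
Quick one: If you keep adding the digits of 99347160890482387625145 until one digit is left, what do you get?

9+9+3+4+7+1+6+0+8+9+0+4+8+2+3+8+7+6+2+5+1+4+5 = 111
1+1+1 = 3

3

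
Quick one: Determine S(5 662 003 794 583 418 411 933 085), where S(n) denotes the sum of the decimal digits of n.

5+6+6+2+0+0+3+7+9+4+5+8+3+4+1+8+4+1+1+9+3+3+0+8+5 = 105

105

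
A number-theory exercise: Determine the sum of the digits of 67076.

26

6+7+0+7+6 = 26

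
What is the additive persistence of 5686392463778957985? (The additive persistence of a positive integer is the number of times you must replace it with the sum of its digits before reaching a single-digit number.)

5686392463778957985 → 117 → 9 (2 steps)

2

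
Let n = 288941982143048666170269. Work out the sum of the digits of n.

114

2+8+8+9+4+1+9+8+2+1+4+3+0+4+8+6+6+6+1+7+0+2+6+9 = 114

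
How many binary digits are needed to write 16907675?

25

16907675 in base 2 is 1000000011111110110011011, which has 25 digits.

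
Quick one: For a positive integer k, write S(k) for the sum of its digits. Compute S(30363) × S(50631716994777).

1080

S(30363) = 3+0+3+6+3 = 15.
S(50631716994777) = 5+0+6+3+1+7+1+6+9+9+4+7+7+7 = 72.
15 · 72 = 1080.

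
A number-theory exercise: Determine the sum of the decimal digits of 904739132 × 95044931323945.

104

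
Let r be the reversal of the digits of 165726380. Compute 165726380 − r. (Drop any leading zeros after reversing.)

82098819

Reverse of 165726380 is 83627561.
165726380 − 83627561 = 82098819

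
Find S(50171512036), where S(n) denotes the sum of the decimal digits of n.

31

5+0+1+7+1+5+1+2+0+3+6 = 31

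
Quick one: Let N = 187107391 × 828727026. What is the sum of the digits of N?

78

187107391 × 828727026 = 155060951686049166
Sum of its 18 digits: 78.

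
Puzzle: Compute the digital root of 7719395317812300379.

4

7+7+1+9+3+9+5+3+1+7+8+1+2+3+0+0+3+7+9 = 85
8+5 = 13
1+3 = 4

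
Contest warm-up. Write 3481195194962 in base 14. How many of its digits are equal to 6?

1

3481195194962 in base 14 is C06C2873042.
The digit 6 appears 1 time.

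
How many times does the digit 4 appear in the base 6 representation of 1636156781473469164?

1636156781473469164 in base 6 is 202330131012522102355524.
The digit 4 appears 1 time.

1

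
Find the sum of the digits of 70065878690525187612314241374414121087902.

161

7+0+0+6+5+8+7+8+6+9+0+5+2+5+1+8+7+6+1+2+3+1+4+2+4+1+3+7+4+4+1+4+1+2+1+0+8+7+9+0+2 = 161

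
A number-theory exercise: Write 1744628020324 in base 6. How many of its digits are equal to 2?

3

1744628020324 in base 6 is 3413245425115324.
The digit 2 appears 3 times.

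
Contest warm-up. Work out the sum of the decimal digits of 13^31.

13^31 = 34059943367449284484947168626829637
Sum of its 35 digits: 184.

184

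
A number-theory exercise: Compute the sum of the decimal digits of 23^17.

23^17 = 141050039560662968926103
Sum of its 24 digits: 92.

92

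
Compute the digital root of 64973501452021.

4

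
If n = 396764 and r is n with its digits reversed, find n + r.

Reverse of 396764 is 467693.
396764 + 467693 = 864457

864457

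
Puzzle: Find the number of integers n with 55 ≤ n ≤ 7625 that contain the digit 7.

The integers in [55, 7625] that contain the digit 7: 57, 67, 70, 71, 72, 73, …, 7624, 7625.
2518 qualify.

2518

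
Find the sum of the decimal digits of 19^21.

127

19^21 = 714209495693373205673756419
Sum of its 27 digits: 127.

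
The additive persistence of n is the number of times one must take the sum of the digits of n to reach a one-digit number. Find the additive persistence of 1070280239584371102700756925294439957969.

1070280239584371102700756925294439957969 → 180 → 9 (2 steps)

2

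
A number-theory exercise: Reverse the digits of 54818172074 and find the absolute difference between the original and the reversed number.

7790990229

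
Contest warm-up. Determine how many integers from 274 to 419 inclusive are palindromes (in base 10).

14

The integers in [274, 419] that are palindromes (in base 10): 282, 292, 303, 313, 323, 333, …, 404, 414.
14 qualify.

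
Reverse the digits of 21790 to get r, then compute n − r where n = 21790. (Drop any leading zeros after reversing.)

Reverse of 21790 is 9712.
21790 − 9712 = 12078

12078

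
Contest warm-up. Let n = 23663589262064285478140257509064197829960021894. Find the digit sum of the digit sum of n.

7

First digit sum: 214.
2+1+4 = 7.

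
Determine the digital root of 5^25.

The digital root of n equals n mod 9 (or 9 when 9 | n), so we need 5^25 mod 9.
5^25 ≡ 5 (mod 9), so the digital root is 5.

5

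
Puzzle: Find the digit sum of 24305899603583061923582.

101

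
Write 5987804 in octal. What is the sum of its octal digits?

5987804 in base 8 is 26656734.
Digit sum: 2+6+6+5+6+7+3+4 = 39.

39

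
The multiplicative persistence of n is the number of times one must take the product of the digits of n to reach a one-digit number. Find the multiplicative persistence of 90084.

1

90084 → 0 (1 step)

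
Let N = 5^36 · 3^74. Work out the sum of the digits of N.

5^36 · 3^74 = 2950482243678599038780686254510565326199866831302642822265625
Sum of its 61 digits: 279.

279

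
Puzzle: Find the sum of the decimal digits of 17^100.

568

17^100 = 1108899372780783641306111715875094966436017167649879524402769841278887580501366697712424694256005093589248451503068397608001
Sum of its 124 digits: 568.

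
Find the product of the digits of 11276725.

5880

1×1×2×7×6×7×2×5 = 5880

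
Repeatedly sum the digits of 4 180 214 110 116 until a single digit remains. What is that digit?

3

4+1+8+0+2+1+4+1+1+0+1+1+6 = 30
3+0 = 3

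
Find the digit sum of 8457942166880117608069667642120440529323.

172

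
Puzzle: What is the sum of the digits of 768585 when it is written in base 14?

768585 in base 14 is 16014D.
Digit sum: 1+6+0+1+4+13 = 25.

25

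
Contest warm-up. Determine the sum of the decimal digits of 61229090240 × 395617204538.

61229090240 × 395617204538 = 24223281517153739509120
Sum of its 23 digits: 82.

82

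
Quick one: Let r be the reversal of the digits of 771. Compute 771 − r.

Reverse of 771 is 177.
771 − 177 = 594

594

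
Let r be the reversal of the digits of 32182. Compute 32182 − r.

Reverse of 32182 is 28123.
32182 − 28123 = 4059

4059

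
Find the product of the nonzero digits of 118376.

1008

1×1×8×3×7×6 = 1008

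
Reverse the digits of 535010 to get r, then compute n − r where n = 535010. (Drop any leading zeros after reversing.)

Reverse of 535010 is 10535.
535010 − 10535 = 524475

524475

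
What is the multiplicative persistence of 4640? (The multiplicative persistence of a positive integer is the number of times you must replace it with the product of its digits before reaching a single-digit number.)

1

4640 → 0 (1 step)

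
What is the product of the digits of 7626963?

81648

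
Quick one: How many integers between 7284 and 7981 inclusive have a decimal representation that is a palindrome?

6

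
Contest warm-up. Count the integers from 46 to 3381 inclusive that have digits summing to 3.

16

The integers in [46, 3381] that have digits summing to 3: 102, 111, 120, 201, 210, 300, …, 2100, 3000.
16 qualify.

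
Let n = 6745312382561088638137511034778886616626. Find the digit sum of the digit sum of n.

11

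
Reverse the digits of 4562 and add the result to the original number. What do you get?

7216

Reverse of 4562 is 2654.
4562 + 2654 = 7216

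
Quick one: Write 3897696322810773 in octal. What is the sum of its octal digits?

77

3897696322810773 in base 8 is 156616744460671625.
Digit sum: 1+5+6+6+1+6+7+4+4+4+6+0+6+7+1+6+2+5 = 77.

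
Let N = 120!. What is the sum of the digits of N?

783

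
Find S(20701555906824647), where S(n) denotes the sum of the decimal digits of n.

2+0+7+0+1+5+5+5+9+0+6+8+2+4+6+4+7 = 71

71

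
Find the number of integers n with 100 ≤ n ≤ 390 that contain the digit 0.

57

The integers in [100, 390] that contain the digit 0: 100, 101, 102, 103, 104, 105, …, 380, 390.
57 qualify.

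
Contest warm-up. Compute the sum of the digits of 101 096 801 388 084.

57

1+0+1+0+9+6+8+0+1+3+8+8+0+8+4 = 57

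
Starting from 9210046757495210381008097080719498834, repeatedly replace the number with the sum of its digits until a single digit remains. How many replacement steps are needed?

3

9210046757495210381008097080719498834 → 159 → 15 → 6 (3 steps)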